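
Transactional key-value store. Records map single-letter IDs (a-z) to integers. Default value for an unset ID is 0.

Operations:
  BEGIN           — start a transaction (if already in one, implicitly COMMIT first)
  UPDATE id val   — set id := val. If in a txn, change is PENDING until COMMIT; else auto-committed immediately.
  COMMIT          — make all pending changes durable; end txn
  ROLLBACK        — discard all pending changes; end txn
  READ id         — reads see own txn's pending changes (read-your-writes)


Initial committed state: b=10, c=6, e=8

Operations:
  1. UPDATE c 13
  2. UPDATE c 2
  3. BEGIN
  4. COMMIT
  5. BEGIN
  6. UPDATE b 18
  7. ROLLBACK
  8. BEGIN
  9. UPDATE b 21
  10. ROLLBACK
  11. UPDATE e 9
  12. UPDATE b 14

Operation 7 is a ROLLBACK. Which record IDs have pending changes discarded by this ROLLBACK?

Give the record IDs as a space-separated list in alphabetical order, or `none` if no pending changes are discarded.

Answer: b

Derivation:
Initial committed: {b=10, c=6, e=8}
Op 1: UPDATE c=13 (auto-commit; committed c=13)
Op 2: UPDATE c=2 (auto-commit; committed c=2)
Op 3: BEGIN: in_txn=True, pending={}
Op 4: COMMIT: merged [] into committed; committed now {b=10, c=2, e=8}
Op 5: BEGIN: in_txn=True, pending={}
Op 6: UPDATE b=18 (pending; pending now {b=18})
Op 7: ROLLBACK: discarded pending ['b']; in_txn=False
Op 8: BEGIN: in_txn=True, pending={}
Op 9: UPDATE b=21 (pending; pending now {b=21})
Op 10: ROLLBACK: discarded pending ['b']; in_txn=False
Op 11: UPDATE e=9 (auto-commit; committed e=9)
Op 12: UPDATE b=14 (auto-commit; committed b=14)
ROLLBACK at op 7 discards: ['b']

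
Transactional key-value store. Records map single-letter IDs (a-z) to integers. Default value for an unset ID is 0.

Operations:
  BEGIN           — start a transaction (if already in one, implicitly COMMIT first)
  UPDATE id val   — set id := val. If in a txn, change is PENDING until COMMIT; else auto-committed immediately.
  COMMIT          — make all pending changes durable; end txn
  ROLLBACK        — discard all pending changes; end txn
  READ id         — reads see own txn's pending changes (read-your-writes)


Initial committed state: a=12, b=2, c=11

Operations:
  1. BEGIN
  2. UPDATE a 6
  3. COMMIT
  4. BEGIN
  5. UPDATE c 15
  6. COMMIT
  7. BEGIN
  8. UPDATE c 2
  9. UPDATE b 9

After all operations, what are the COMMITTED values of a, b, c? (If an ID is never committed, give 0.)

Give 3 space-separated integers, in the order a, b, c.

Answer: 6 2 15

Derivation:
Initial committed: {a=12, b=2, c=11}
Op 1: BEGIN: in_txn=True, pending={}
Op 2: UPDATE a=6 (pending; pending now {a=6})
Op 3: COMMIT: merged ['a'] into committed; committed now {a=6, b=2, c=11}
Op 4: BEGIN: in_txn=True, pending={}
Op 5: UPDATE c=15 (pending; pending now {c=15})
Op 6: COMMIT: merged ['c'] into committed; committed now {a=6, b=2, c=15}
Op 7: BEGIN: in_txn=True, pending={}
Op 8: UPDATE c=2 (pending; pending now {c=2})
Op 9: UPDATE b=9 (pending; pending now {b=9, c=2})
Final committed: {a=6, b=2, c=15}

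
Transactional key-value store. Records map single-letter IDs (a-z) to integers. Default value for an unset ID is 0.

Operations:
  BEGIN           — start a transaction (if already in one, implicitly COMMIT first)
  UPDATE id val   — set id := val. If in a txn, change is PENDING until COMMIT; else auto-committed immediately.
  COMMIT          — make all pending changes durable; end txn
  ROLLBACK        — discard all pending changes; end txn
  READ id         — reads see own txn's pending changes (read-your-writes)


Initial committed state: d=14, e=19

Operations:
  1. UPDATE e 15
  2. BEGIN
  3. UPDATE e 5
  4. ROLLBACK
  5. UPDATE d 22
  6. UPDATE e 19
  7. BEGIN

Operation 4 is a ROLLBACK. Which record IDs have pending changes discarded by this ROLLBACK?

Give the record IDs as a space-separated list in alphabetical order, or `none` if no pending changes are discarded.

Initial committed: {d=14, e=19}
Op 1: UPDATE e=15 (auto-commit; committed e=15)
Op 2: BEGIN: in_txn=True, pending={}
Op 3: UPDATE e=5 (pending; pending now {e=5})
Op 4: ROLLBACK: discarded pending ['e']; in_txn=False
Op 5: UPDATE d=22 (auto-commit; committed d=22)
Op 6: UPDATE e=19 (auto-commit; committed e=19)
Op 7: BEGIN: in_txn=True, pending={}
ROLLBACK at op 4 discards: ['e']

Answer: e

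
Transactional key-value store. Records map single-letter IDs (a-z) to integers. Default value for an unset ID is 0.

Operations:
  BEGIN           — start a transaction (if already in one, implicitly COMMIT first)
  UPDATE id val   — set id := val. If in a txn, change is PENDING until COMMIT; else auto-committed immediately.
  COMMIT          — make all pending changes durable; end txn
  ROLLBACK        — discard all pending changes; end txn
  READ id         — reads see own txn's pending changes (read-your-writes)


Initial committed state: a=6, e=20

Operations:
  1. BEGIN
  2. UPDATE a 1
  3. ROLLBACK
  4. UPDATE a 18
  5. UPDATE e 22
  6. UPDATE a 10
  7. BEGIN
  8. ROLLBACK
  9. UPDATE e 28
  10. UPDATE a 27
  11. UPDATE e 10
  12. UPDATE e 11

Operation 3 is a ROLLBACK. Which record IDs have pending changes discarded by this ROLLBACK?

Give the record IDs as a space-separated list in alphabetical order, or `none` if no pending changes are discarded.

Answer: a

Derivation:
Initial committed: {a=6, e=20}
Op 1: BEGIN: in_txn=True, pending={}
Op 2: UPDATE a=1 (pending; pending now {a=1})
Op 3: ROLLBACK: discarded pending ['a']; in_txn=False
Op 4: UPDATE a=18 (auto-commit; committed a=18)
Op 5: UPDATE e=22 (auto-commit; committed e=22)
Op 6: UPDATE a=10 (auto-commit; committed a=10)
Op 7: BEGIN: in_txn=True, pending={}
Op 8: ROLLBACK: discarded pending []; in_txn=False
Op 9: UPDATE e=28 (auto-commit; committed e=28)
Op 10: UPDATE a=27 (auto-commit; committed a=27)
Op 11: UPDATE e=10 (auto-commit; committed e=10)
Op 12: UPDATE e=11 (auto-commit; committed e=11)
ROLLBACK at op 3 discards: ['a']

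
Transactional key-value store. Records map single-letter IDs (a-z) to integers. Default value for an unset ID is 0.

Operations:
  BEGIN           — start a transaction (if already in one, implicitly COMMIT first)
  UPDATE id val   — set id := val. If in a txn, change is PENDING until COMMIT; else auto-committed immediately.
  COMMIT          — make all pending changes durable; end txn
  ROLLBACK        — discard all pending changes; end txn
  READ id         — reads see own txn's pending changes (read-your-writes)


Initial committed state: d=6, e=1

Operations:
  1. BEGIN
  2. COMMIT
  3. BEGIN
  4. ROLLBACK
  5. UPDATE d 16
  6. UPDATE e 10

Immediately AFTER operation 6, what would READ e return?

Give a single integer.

Answer: 10

Derivation:
Initial committed: {d=6, e=1}
Op 1: BEGIN: in_txn=True, pending={}
Op 2: COMMIT: merged [] into committed; committed now {d=6, e=1}
Op 3: BEGIN: in_txn=True, pending={}
Op 4: ROLLBACK: discarded pending []; in_txn=False
Op 5: UPDATE d=16 (auto-commit; committed d=16)
Op 6: UPDATE e=10 (auto-commit; committed e=10)
After op 6: visible(e) = 10 (pending={}, committed={d=16, e=10})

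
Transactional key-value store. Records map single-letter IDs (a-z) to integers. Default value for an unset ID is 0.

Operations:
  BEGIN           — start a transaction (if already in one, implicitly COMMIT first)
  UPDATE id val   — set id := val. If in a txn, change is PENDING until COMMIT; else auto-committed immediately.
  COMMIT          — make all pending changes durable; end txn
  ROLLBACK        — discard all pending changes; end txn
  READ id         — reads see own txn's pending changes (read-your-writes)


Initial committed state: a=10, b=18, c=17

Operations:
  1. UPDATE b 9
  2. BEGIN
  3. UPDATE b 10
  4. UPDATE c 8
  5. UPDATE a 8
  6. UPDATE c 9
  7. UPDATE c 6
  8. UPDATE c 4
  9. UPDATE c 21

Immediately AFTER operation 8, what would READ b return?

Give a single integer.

Initial committed: {a=10, b=18, c=17}
Op 1: UPDATE b=9 (auto-commit; committed b=9)
Op 2: BEGIN: in_txn=True, pending={}
Op 3: UPDATE b=10 (pending; pending now {b=10})
Op 4: UPDATE c=8 (pending; pending now {b=10, c=8})
Op 5: UPDATE a=8 (pending; pending now {a=8, b=10, c=8})
Op 6: UPDATE c=9 (pending; pending now {a=8, b=10, c=9})
Op 7: UPDATE c=6 (pending; pending now {a=8, b=10, c=6})
Op 8: UPDATE c=4 (pending; pending now {a=8, b=10, c=4})
After op 8: visible(b) = 10 (pending={a=8, b=10, c=4}, committed={a=10, b=9, c=17})

Answer: 10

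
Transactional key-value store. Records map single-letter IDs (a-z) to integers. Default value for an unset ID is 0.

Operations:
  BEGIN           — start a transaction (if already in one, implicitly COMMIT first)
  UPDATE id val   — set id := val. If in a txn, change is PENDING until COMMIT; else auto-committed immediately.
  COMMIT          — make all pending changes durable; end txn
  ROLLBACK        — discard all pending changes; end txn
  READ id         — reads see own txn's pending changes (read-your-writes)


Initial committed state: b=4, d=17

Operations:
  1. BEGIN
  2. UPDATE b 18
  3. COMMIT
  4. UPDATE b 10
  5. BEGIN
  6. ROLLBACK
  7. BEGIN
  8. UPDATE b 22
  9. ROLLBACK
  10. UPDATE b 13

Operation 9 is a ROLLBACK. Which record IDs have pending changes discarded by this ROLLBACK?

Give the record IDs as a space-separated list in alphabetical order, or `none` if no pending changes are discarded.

Answer: b

Derivation:
Initial committed: {b=4, d=17}
Op 1: BEGIN: in_txn=True, pending={}
Op 2: UPDATE b=18 (pending; pending now {b=18})
Op 3: COMMIT: merged ['b'] into committed; committed now {b=18, d=17}
Op 4: UPDATE b=10 (auto-commit; committed b=10)
Op 5: BEGIN: in_txn=True, pending={}
Op 6: ROLLBACK: discarded pending []; in_txn=False
Op 7: BEGIN: in_txn=True, pending={}
Op 8: UPDATE b=22 (pending; pending now {b=22})
Op 9: ROLLBACK: discarded pending ['b']; in_txn=False
Op 10: UPDATE b=13 (auto-commit; committed b=13)
ROLLBACK at op 9 discards: ['b']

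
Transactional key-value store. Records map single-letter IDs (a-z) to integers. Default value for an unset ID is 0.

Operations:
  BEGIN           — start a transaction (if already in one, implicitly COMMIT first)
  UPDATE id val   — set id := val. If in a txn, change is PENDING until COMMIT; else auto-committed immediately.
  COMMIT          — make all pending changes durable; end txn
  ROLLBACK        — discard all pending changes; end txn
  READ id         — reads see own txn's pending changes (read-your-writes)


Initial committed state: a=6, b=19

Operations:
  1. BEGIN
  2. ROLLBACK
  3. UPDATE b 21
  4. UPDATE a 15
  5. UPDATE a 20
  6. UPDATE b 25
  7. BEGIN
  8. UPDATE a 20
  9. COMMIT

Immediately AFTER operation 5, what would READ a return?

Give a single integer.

Answer: 20

Derivation:
Initial committed: {a=6, b=19}
Op 1: BEGIN: in_txn=True, pending={}
Op 2: ROLLBACK: discarded pending []; in_txn=False
Op 3: UPDATE b=21 (auto-commit; committed b=21)
Op 4: UPDATE a=15 (auto-commit; committed a=15)
Op 5: UPDATE a=20 (auto-commit; committed a=20)
After op 5: visible(a) = 20 (pending={}, committed={a=20, b=21})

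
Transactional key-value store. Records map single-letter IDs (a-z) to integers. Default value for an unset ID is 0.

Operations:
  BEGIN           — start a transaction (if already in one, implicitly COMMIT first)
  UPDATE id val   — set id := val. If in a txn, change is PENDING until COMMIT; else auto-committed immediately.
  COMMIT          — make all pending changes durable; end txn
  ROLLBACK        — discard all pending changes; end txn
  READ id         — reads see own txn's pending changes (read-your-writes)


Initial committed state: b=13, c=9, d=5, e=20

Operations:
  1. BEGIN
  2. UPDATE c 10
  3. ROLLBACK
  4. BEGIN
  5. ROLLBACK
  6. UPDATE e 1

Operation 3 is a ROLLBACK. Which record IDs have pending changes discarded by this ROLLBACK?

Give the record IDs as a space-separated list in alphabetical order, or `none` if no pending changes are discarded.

Answer: c

Derivation:
Initial committed: {b=13, c=9, d=5, e=20}
Op 1: BEGIN: in_txn=True, pending={}
Op 2: UPDATE c=10 (pending; pending now {c=10})
Op 3: ROLLBACK: discarded pending ['c']; in_txn=False
Op 4: BEGIN: in_txn=True, pending={}
Op 5: ROLLBACK: discarded pending []; in_txn=False
Op 6: UPDATE e=1 (auto-commit; committed e=1)
ROLLBACK at op 3 discards: ['c']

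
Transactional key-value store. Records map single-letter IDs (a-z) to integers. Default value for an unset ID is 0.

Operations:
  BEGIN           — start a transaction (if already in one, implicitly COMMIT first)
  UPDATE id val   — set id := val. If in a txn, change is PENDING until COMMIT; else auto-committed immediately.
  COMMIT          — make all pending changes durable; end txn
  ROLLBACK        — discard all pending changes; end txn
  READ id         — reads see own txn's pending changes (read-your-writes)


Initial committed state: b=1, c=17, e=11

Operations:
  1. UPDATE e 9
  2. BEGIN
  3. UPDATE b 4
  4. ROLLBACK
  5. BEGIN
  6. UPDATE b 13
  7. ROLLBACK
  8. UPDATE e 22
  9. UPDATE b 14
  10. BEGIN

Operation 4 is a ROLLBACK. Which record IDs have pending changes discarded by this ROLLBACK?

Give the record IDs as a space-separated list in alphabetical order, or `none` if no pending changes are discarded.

Initial committed: {b=1, c=17, e=11}
Op 1: UPDATE e=9 (auto-commit; committed e=9)
Op 2: BEGIN: in_txn=True, pending={}
Op 3: UPDATE b=4 (pending; pending now {b=4})
Op 4: ROLLBACK: discarded pending ['b']; in_txn=False
Op 5: BEGIN: in_txn=True, pending={}
Op 6: UPDATE b=13 (pending; pending now {b=13})
Op 7: ROLLBACK: discarded pending ['b']; in_txn=False
Op 8: UPDATE e=22 (auto-commit; committed e=22)
Op 9: UPDATE b=14 (auto-commit; committed b=14)
Op 10: BEGIN: in_txn=True, pending={}
ROLLBACK at op 4 discards: ['b']

Answer: b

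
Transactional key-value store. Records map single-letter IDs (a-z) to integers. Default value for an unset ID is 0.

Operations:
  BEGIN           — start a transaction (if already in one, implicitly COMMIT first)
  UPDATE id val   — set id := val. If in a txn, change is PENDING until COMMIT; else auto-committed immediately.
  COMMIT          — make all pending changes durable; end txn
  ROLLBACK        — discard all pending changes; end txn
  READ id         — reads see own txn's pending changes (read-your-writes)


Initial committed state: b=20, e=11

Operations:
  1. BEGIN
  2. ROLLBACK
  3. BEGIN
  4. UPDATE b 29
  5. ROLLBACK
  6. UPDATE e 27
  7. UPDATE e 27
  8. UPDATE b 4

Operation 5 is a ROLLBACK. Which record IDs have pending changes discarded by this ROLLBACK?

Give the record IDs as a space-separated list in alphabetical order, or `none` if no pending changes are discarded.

Initial committed: {b=20, e=11}
Op 1: BEGIN: in_txn=True, pending={}
Op 2: ROLLBACK: discarded pending []; in_txn=False
Op 3: BEGIN: in_txn=True, pending={}
Op 4: UPDATE b=29 (pending; pending now {b=29})
Op 5: ROLLBACK: discarded pending ['b']; in_txn=False
Op 6: UPDATE e=27 (auto-commit; committed e=27)
Op 7: UPDATE e=27 (auto-commit; committed e=27)
Op 8: UPDATE b=4 (auto-commit; committed b=4)
ROLLBACK at op 5 discards: ['b']

Answer: b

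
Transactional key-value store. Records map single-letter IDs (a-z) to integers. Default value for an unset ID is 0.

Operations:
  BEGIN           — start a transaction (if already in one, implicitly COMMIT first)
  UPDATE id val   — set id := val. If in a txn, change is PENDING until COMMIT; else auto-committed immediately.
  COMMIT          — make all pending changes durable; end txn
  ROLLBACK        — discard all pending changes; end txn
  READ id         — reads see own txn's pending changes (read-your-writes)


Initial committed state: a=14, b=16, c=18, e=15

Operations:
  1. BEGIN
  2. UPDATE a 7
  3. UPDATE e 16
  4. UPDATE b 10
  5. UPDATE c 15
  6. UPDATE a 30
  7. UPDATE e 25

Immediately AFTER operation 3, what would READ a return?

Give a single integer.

Initial committed: {a=14, b=16, c=18, e=15}
Op 1: BEGIN: in_txn=True, pending={}
Op 2: UPDATE a=7 (pending; pending now {a=7})
Op 3: UPDATE e=16 (pending; pending now {a=7, e=16})
After op 3: visible(a) = 7 (pending={a=7, e=16}, committed={a=14, b=16, c=18, e=15})

Answer: 7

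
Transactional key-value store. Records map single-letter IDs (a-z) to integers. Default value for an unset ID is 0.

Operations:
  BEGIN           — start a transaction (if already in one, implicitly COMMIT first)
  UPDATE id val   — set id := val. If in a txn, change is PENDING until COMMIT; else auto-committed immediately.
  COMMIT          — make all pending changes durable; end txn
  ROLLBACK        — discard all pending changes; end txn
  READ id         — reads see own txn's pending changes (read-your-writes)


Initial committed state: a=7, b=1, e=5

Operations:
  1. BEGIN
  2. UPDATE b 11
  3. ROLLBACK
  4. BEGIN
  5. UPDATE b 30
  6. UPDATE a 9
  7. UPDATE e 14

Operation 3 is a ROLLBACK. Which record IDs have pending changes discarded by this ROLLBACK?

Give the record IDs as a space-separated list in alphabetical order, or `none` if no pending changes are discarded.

Initial committed: {a=7, b=1, e=5}
Op 1: BEGIN: in_txn=True, pending={}
Op 2: UPDATE b=11 (pending; pending now {b=11})
Op 3: ROLLBACK: discarded pending ['b']; in_txn=False
Op 4: BEGIN: in_txn=True, pending={}
Op 5: UPDATE b=30 (pending; pending now {b=30})
Op 6: UPDATE a=9 (pending; pending now {a=9, b=30})
Op 7: UPDATE e=14 (pending; pending now {a=9, b=30, e=14})
ROLLBACK at op 3 discards: ['b']

Answer: b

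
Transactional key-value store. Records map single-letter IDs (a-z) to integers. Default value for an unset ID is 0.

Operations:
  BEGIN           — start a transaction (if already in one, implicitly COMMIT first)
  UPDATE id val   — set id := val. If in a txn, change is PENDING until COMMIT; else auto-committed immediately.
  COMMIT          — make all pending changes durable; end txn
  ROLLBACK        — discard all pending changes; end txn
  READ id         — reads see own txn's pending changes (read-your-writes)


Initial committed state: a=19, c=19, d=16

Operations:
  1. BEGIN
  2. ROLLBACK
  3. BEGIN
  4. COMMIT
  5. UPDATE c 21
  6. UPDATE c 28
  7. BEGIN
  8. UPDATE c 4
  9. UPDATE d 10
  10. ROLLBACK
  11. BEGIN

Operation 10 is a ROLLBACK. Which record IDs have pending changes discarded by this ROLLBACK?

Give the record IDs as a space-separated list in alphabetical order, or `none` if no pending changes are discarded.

Initial committed: {a=19, c=19, d=16}
Op 1: BEGIN: in_txn=True, pending={}
Op 2: ROLLBACK: discarded pending []; in_txn=False
Op 3: BEGIN: in_txn=True, pending={}
Op 4: COMMIT: merged [] into committed; committed now {a=19, c=19, d=16}
Op 5: UPDATE c=21 (auto-commit; committed c=21)
Op 6: UPDATE c=28 (auto-commit; committed c=28)
Op 7: BEGIN: in_txn=True, pending={}
Op 8: UPDATE c=4 (pending; pending now {c=4})
Op 9: UPDATE d=10 (pending; pending now {c=4, d=10})
Op 10: ROLLBACK: discarded pending ['c', 'd']; in_txn=False
Op 11: BEGIN: in_txn=True, pending={}
ROLLBACK at op 10 discards: ['c', 'd']

Answer: c d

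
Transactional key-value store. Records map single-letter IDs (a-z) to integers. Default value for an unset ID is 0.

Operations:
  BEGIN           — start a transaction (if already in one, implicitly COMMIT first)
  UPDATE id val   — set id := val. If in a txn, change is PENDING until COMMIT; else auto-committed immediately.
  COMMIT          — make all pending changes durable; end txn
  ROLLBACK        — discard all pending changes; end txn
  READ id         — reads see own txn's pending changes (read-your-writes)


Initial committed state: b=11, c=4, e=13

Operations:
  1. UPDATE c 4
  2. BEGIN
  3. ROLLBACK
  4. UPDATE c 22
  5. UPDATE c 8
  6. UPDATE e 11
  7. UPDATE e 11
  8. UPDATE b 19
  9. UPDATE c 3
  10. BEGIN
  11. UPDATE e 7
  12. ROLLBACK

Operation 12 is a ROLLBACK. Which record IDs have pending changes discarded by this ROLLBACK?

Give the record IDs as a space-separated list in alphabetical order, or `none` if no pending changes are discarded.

Answer: e

Derivation:
Initial committed: {b=11, c=4, e=13}
Op 1: UPDATE c=4 (auto-commit; committed c=4)
Op 2: BEGIN: in_txn=True, pending={}
Op 3: ROLLBACK: discarded pending []; in_txn=False
Op 4: UPDATE c=22 (auto-commit; committed c=22)
Op 5: UPDATE c=8 (auto-commit; committed c=8)
Op 6: UPDATE e=11 (auto-commit; committed e=11)
Op 7: UPDATE e=11 (auto-commit; committed e=11)
Op 8: UPDATE b=19 (auto-commit; committed b=19)
Op 9: UPDATE c=3 (auto-commit; committed c=3)
Op 10: BEGIN: in_txn=True, pending={}
Op 11: UPDATE e=7 (pending; pending now {e=7})
Op 12: ROLLBACK: discarded pending ['e']; in_txn=False
ROLLBACK at op 12 discards: ['e']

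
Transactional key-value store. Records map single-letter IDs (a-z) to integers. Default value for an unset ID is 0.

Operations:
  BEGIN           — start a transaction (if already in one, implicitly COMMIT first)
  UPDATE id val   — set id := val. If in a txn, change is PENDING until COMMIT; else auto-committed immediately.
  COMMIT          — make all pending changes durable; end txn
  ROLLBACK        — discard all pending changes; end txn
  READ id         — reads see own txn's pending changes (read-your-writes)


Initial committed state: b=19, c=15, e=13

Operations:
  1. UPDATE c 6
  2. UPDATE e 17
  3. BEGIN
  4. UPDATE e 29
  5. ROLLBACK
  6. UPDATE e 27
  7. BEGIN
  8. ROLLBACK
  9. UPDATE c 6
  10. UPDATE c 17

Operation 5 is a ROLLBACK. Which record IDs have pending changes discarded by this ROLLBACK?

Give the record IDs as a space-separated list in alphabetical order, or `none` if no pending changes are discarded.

Answer: e

Derivation:
Initial committed: {b=19, c=15, e=13}
Op 1: UPDATE c=6 (auto-commit; committed c=6)
Op 2: UPDATE e=17 (auto-commit; committed e=17)
Op 3: BEGIN: in_txn=True, pending={}
Op 4: UPDATE e=29 (pending; pending now {e=29})
Op 5: ROLLBACK: discarded pending ['e']; in_txn=False
Op 6: UPDATE e=27 (auto-commit; committed e=27)
Op 7: BEGIN: in_txn=True, pending={}
Op 8: ROLLBACK: discarded pending []; in_txn=False
Op 9: UPDATE c=6 (auto-commit; committed c=6)
Op 10: UPDATE c=17 (auto-commit; committed c=17)
ROLLBACK at op 5 discards: ['e']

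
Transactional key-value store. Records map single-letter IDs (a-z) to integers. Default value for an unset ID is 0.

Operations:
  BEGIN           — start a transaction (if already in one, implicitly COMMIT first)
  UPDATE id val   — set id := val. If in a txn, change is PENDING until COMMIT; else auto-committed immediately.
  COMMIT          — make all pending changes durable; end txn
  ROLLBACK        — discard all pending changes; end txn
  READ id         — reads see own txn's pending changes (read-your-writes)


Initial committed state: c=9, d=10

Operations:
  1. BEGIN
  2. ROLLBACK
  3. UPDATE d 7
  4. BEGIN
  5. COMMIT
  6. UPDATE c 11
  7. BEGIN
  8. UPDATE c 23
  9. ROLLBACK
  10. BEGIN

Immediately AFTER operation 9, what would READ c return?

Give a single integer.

Answer: 11

Derivation:
Initial committed: {c=9, d=10}
Op 1: BEGIN: in_txn=True, pending={}
Op 2: ROLLBACK: discarded pending []; in_txn=False
Op 3: UPDATE d=7 (auto-commit; committed d=7)
Op 4: BEGIN: in_txn=True, pending={}
Op 5: COMMIT: merged [] into committed; committed now {c=9, d=7}
Op 6: UPDATE c=11 (auto-commit; committed c=11)
Op 7: BEGIN: in_txn=True, pending={}
Op 8: UPDATE c=23 (pending; pending now {c=23})
Op 9: ROLLBACK: discarded pending ['c']; in_txn=False
After op 9: visible(c) = 11 (pending={}, committed={c=11, d=7})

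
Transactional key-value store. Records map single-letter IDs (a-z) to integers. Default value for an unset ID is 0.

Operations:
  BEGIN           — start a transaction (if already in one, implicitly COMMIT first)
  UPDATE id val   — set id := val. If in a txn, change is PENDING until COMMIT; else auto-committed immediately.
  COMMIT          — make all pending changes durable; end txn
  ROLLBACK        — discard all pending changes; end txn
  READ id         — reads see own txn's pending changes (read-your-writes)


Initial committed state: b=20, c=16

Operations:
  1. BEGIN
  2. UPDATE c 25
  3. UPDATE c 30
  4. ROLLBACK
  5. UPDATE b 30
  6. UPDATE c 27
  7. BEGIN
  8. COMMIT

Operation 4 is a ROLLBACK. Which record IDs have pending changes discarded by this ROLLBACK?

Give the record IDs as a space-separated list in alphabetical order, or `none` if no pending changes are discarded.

Answer: c

Derivation:
Initial committed: {b=20, c=16}
Op 1: BEGIN: in_txn=True, pending={}
Op 2: UPDATE c=25 (pending; pending now {c=25})
Op 3: UPDATE c=30 (pending; pending now {c=30})
Op 4: ROLLBACK: discarded pending ['c']; in_txn=False
Op 5: UPDATE b=30 (auto-commit; committed b=30)
Op 6: UPDATE c=27 (auto-commit; committed c=27)
Op 7: BEGIN: in_txn=True, pending={}
Op 8: COMMIT: merged [] into committed; committed now {b=30, c=27}
ROLLBACK at op 4 discards: ['c']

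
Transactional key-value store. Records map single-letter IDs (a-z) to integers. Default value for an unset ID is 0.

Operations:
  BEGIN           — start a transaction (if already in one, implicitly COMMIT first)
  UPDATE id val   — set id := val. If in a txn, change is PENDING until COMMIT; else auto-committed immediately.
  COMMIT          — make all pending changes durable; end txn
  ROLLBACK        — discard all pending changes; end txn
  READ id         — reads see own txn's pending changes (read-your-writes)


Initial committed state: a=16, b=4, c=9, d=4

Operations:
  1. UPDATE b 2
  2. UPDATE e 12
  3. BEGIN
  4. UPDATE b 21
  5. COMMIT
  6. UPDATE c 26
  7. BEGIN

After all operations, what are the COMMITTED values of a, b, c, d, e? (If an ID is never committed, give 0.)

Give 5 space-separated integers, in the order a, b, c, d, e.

Answer: 16 21 26 4 12

Derivation:
Initial committed: {a=16, b=4, c=9, d=4}
Op 1: UPDATE b=2 (auto-commit; committed b=2)
Op 2: UPDATE e=12 (auto-commit; committed e=12)
Op 3: BEGIN: in_txn=True, pending={}
Op 4: UPDATE b=21 (pending; pending now {b=21})
Op 5: COMMIT: merged ['b'] into committed; committed now {a=16, b=21, c=9, d=4, e=12}
Op 6: UPDATE c=26 (auto-commit; committed c=26)
Op 7: BEGIN: in_txn=True, pending={}
Final committed: {a=16, b=21, c=26, d=4, e=12}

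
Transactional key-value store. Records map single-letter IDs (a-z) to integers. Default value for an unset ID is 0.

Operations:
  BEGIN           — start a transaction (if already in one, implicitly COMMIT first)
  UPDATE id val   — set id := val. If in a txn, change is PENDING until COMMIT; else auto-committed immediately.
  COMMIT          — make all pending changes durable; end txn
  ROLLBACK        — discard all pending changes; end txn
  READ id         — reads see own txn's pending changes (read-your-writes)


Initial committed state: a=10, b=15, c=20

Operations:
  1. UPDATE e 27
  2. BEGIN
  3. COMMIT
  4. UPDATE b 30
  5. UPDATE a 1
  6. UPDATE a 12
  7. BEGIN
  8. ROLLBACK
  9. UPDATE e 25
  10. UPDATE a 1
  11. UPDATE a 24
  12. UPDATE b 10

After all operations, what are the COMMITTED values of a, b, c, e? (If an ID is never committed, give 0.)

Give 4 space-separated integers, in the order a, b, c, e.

Initial committed: {a=10, b=15, c=20}
Op 1: UPDATE e=27 (auto-commit; committed e=27)
Op 2: BEGIN: in_txn=True, pending={}
Op 3: COMMIT: merged [] into committed; committed now {a=10, b=15, c=20, e=27}
Op 4: UPDATE b=30 (auto-commit; committed b=30)
Op 5: UPDATE a=1 (auto-commit; committed a=1)
Op 6: UPDATE a=12 (auto-commit; committed a=12)
Op 7: BEGIN: in_txn=True, pending={}
Op 8: ROLLBACK: discarded pending []; in_txn=False
Op 9: UPDATE e=25 (auto-commit; committed e=25)
Op 10: UPDATE a=1 (auto-commit; committed a=1)
Op 11: UPDATE a=24 (auto-commit; committed a=24)
Op 12: UPDATE b=10 (auto-commit; committed b=10)
Final committed: {a=24, b=10, c=20, e=25}

Answer: 24 10 20 25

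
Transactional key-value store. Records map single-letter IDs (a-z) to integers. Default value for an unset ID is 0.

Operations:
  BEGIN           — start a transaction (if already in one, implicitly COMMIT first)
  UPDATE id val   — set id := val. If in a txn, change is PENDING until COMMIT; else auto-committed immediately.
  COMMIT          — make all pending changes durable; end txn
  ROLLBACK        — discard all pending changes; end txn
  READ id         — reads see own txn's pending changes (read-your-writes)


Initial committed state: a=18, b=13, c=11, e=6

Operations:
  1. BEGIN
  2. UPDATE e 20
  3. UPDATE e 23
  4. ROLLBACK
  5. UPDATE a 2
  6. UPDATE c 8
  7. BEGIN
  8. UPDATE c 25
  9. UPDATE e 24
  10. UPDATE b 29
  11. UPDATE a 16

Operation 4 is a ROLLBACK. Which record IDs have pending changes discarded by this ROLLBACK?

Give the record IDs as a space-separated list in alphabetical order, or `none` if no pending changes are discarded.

Answer: e

Derivation:
Initial committed: {a=18, b=13, c=11, e=6}
Op 1: BEGIN: in_txn=True, pending={}
Op 2: UPDATE e=20 (pending; pending now {e=20})
Op 3: UPDATE e=23 (pending; pending now {e=23})
Op 4: ROLLBACK: discarded pending ['e']; in_txn=False
Op 5: UPDATE a=2 (auto-commit; committed a=2)
Op 6: UPDATE c=8 (auto-commit; committed c=8)
Op 7: BEGIN: in_txn=True, pending={}
Op 8: UPDATE c=25 (pending; pending now {c=25})
Op 9: UPDATE e=24 (pending; pending now {c=25, e=24})
Op 10: UPDATE b=29 (pending; pending now {b=29, c=25, e=24})
Op 11: UPDATE a=16 (pending; pending now {a=16, b=29, c=25, e=24})
ROLLBACK at op 4 discards: ['e']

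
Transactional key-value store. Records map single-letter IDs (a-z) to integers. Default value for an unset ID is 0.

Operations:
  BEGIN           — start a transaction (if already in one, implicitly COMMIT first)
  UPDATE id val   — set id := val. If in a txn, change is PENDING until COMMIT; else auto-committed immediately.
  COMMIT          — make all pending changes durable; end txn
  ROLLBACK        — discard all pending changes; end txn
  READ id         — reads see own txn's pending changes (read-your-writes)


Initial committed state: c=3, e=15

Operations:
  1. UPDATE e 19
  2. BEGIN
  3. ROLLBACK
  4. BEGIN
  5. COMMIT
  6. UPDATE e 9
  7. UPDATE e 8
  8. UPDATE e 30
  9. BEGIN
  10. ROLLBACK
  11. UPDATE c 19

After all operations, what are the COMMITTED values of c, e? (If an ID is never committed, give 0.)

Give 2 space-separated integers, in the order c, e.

Answer: 19 30

Derivation:
Initial committed: {c=3, e=15}
Op 1: UPDATE e=19 (auto-commit; committed e=19)
Op 2: BEGIN: in_txn=True, pending={}
Op 3: ROLLBACK: discarded pending []; in_txn=False
Op 4: BEGIN: in_txn=True, pending={}
Op 5: COMMIT: merged [] into committed; committed now {c=3, e=19}
Op 6: UPDATE e=9 (auto-commit; committed e=9)
Op 7: UPDATE e=8 (auto-commit; committed e=8)
Op 8: UPDATE e=30 (auto-commit; committed e=30)
Op 9: BEGIN: in_txn=True, pending={}
Op 10: ROLLBACK: discarded pending []; in_txn=False
Op 11: UPDATE c=19 (auto-commit; committed c=19)
Final committed: {c=19, e=30}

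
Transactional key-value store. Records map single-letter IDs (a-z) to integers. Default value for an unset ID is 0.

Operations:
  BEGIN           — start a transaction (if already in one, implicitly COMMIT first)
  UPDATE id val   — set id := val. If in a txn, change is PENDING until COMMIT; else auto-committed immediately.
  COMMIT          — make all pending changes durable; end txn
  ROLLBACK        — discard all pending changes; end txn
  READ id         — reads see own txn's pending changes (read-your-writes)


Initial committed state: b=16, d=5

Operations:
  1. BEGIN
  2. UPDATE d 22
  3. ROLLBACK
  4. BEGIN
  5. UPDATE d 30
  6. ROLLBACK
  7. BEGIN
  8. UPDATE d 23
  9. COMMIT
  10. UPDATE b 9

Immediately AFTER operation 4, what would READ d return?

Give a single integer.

Initial committed: {b=16, d=5}
Op 1: BEGIN: in_txn=True, pending={}
Op 2: UPDATE d=22 (pending; pending now {d=22})
Op 3: ROLLBACK: discarded pending ['d']; in_txn=False
Op 4: BEGIN: in_txn=True, pending={}
After op 4: visible(d) = 5 (pending={}, committed={b=16, d=5})

Answer: 5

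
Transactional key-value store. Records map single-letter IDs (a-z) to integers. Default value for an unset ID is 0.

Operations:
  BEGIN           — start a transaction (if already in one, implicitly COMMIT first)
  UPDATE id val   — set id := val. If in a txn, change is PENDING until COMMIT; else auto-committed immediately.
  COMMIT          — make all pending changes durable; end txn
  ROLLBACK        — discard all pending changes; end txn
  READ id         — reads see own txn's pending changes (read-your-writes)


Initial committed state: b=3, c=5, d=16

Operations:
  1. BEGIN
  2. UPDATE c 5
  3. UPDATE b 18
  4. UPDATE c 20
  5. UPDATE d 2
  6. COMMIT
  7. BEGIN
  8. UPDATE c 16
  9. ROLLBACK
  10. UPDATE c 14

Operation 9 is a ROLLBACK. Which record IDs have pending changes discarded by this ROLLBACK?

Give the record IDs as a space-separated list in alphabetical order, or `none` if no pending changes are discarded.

Initial committed: {b=3, c=5, d=16}
Op 1: BEGIN: in_txn=True, pending={}
Op 2: UPDATE c=5 (pending; pending now {c=5})
Op 3: UPDATE b=18 (pending; pending now {b=18, c=5})
Op 4: UPDATE c=20 (pending; pending now {b=18, c=20})
Op 5: UPDATE d=2 (pending; pending now {b=18, c=20, d=2})
Op 6: COMMIT: merged ['b', 'c', 'd'] into committed; committed now {b=18, c=20, d=2}
Op 7: BEGIN: in_txn=True, pending={}
Op 8: UPDATE c=16 (pending; pending now {c=16})
Op 9: ROLLBACK: discarded pending ['c']; in_txn=False
Op 10: UPDATE c=14 (auto-commit; committed c=14)
ROLLBACK at op 9 discards: ['c']

Answer: c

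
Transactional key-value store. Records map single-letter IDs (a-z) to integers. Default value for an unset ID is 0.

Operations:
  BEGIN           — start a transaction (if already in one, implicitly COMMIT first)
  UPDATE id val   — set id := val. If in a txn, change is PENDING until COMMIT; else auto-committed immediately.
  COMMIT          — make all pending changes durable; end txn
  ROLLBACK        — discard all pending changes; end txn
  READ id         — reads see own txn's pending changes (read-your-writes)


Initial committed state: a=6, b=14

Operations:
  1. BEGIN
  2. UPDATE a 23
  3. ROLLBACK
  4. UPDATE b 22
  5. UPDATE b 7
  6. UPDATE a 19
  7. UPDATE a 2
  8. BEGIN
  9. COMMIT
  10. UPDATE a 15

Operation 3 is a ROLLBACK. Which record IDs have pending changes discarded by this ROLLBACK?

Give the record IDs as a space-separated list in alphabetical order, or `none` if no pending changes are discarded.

Initial committed: {a=6, b=14}
Op 1: BEGIN: in_txn=True, pending={}
Op 2: UPDATE a=23 (pending; pending now {a=23})
Op 3: ROLLBACK: discarded pending ['a']; in_txn=False
Op 4: UPDATE b=22 (auto-commit; committed b=22)
Op 5: UPDATE b=7 (auto-commit; committed b=7)
Op 6: UPDATE a=19 (auto-commit; committed a=19)
Op 7: UPDATE a=2 (auto-commit; committed a=2)
Op 8: BEGIN: in_txn=True, pending={}
Op 9: COMMIT: merged [] into committed; committed now {a=2, b=7}
Op 10: UPDATE a=15 (auto-commit; committed a=15)
ROLLBACK at op 3 discards: ['a']

Answer: a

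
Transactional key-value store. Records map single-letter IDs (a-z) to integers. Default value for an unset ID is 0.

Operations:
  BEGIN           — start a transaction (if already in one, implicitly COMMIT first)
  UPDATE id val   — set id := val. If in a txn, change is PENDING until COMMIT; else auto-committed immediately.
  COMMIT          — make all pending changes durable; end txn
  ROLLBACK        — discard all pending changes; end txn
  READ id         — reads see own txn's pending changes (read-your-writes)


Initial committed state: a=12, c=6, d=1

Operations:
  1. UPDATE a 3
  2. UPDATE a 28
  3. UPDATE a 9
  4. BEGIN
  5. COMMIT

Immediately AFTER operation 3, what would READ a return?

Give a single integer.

Answer: 9

Derivation:
Initial committed: {a=12, c=6, d=1}
Op 1: UPDATE a=3 (auto-commit; committed a=3)
Op 2: UPDATE a=28 (auto-commit; committed a=28)
Op 3: UPDATE a=9 (auto-commit; committed a=9)
After op 3: visible(a) = 9 (pending={}, committed={a=9, c=6, d=1})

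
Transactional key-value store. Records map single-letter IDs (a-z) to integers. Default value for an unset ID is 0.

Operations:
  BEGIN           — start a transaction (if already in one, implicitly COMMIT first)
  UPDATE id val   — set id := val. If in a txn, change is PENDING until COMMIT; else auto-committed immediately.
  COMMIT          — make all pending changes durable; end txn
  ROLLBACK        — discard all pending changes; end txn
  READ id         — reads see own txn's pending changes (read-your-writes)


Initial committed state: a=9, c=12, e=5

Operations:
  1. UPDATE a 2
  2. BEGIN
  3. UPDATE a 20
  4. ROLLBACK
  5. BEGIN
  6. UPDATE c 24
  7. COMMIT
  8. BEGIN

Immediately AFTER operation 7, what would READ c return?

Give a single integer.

Initial committed: {a=9, c=12, e=5}
Op 1: UPDATE a=2 (auto-commit; committed a=2)
Op 2: BEGIN: in_txn=True, pending={}
Op 3: UPDATE a=20 (pending; pending now {a=20})
Op 4: ROLLBACK: discarded pending ['a']; in_txn=False
Op 5: BEGIN: in_txn=True, pending={}
Op 6: UPDATE c=24 (pending; pending now {c=24})
Op 7: COMMIT: merged ['c'] into committed; committed now {a=2, c=24, e=5}
After op 7: visible(c) = 24 (pending={}, committed={a=2, c=24, e=5})

Answer: 24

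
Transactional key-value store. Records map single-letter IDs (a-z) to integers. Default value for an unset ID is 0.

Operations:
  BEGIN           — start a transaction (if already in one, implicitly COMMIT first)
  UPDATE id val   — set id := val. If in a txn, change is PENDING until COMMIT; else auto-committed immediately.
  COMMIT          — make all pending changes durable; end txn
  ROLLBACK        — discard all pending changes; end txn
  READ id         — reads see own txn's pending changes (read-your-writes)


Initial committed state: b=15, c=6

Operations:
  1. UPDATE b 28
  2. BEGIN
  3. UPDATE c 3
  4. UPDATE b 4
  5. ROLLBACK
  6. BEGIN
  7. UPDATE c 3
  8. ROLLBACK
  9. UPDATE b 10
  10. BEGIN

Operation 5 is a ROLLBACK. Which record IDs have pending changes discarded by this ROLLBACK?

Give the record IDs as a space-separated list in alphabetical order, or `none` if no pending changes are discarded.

Initial committed: {b=15, c=6}
Op 1: UPDATE b=28 (auto-commit; committed b=28)
Op 2: BEGIN: in_txn=True, pending={}
Op 3: UPDATE c=3 (pending; pending now {c=3})
Op 4: UPDATE b=4 (pending; pending now {b=4, c=3})
Op 5: ROLLBACK: discarded pending ['b', 'c']; in_txn=False
Op 6: BEGIN: in_txn=True, pending={}
Op 7: UPDATE c=3 (pending; pending now {c=3})
Op 8: ROLLBACK: discarded pending ['c']; in_txn=False
Op 9: UPDATE b=10 (auto-commit; committed b=10)
Op 10: BEGIN: in_txn=True, pending={}
ROLLBACK at op 5 discards: ['b', 'c']

Answer: b c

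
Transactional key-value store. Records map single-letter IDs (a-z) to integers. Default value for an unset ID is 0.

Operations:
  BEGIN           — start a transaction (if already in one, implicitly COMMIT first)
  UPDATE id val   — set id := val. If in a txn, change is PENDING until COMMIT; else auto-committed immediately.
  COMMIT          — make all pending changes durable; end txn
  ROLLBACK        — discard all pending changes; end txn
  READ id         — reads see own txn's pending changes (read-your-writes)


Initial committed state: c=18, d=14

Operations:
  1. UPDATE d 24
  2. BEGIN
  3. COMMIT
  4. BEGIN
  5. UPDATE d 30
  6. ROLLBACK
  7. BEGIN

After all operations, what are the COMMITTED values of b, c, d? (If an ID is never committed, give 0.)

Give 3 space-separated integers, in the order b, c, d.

Initial committed: {c=18, d=14}
Op 1: UPDATE d=24 (auto-commit; committed d=24)
Op 2: BEGIN: in_txn=True, pending={}
Op 3: COMMIT: merged [] into committed; committed now {c=18, d=24}
Op 4: BEGIN: in_txn=True, pending={}
Op 5: UPDATE d=30 (pending; pending now {d=30})
Op 6: ROLLBACK: discarded pending ['d']; in_txn=False
Op 7: BEGIN: in_txn=True, pending={}
Final committed: {c=18, d=24}

Answer: 0 18 24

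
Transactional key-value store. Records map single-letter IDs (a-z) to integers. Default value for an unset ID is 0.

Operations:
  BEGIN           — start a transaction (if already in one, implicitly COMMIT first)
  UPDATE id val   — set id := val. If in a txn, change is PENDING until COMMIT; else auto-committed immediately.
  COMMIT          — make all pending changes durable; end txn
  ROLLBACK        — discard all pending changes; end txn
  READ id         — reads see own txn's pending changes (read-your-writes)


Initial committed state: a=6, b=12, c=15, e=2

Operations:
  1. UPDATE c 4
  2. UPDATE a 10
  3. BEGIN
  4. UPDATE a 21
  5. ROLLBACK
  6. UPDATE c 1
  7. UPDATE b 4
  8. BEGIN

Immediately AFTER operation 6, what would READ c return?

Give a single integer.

Answer: 1

Derivation:
Initial committed: {a=6, b=12, c=15, e=2}
Op 1: UPDATE c=4 (auto-commit; committed c=4)
Op 2: UPDATE a=10 (auto-commit; committed a=10)
Op 3: BEGIN: in_txn=True, pending={}
Op 4: UPDATE a=21 (pending; pending now {a=21})
Op 5: ROLLBACK: discarded pending ['a']; in_txn=False
Op 6: UPDATE c=1 (auto-commit; committed c=1)
After op 6: visible(c) = 1 (pending={}, committed={a=10, b=12, c=1, e=2})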